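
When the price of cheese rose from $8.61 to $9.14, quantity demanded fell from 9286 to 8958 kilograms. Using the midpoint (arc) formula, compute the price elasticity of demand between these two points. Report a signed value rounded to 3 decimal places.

%ΔQ = (8958 − 9286) / [(9286 + 8958)/2] = -328/9122 = -0.035957…
%ΔP = (9.14 − 8.61) / [(8.61 + 9.14)/2] = 0.53/8.875 = 0.059718…
Arc Ed = %ΔQ / %ΔP = (-328/9122) / (0.53/8.875) = -0.60211…

-0.602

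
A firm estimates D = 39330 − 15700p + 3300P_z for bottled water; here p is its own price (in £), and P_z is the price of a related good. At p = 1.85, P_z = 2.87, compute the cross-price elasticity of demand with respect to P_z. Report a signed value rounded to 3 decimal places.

0.479

At the given values, D = 39330 − 15700(1.85) + 3300(2.87) = 19756.
∂D/∂P_z = 3300.
E = (3300) × (2.87/19756) = 0.47939…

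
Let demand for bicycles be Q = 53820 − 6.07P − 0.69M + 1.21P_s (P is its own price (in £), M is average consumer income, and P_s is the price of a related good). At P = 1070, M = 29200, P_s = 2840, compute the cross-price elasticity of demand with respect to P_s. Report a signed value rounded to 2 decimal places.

0.11

At the given values, Q = 53820 − 6.07(1070) − 0.69(29200) + 1.21(2840) = 30613.5.
∂Q/∂P_s = 1.21.
E = (1.21) × (2840/30613.5) = 0.1122…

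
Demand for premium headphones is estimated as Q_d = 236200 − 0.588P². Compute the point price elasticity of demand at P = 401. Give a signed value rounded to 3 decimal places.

dQ_d/dP = −2·0.588·P = -471.576. At P = 401, Q_d = 141649.012.
Ed = (dQ_d/dP)·(P/Q_d) = (-471.576) × (401/141649.012) = -1.33500…

-1.335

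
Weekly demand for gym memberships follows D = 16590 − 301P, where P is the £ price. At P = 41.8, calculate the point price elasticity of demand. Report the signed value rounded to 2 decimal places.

dD/dP = −301. At P = 41.8, D = 16590 − 301(41.8) = 4008.2.
Ed = (dD/dP)·(P/D) = −301 × (41.8/4008.2) = -3.1390…

-3.14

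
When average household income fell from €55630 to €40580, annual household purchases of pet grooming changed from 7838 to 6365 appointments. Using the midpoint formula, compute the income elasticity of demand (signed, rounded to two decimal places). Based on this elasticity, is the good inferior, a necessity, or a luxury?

%ΔQ = (6365 − 7838)/[( 7838 + 6365)/2] = -1473/7101.5 = -0.207420…
%ΔIncome = (40580 − 55630)/[( 55630 + 40580)/2] = -15050/48105 = -0.312857…
E_income = (-1473/7101.5) / (-15050/48105) = 0.6629…
0 < E_income < 1 ⇒ normal good, necessity.

0.66; necessity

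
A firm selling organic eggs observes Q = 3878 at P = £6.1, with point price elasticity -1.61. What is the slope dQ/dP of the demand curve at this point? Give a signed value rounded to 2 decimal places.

-1023.54

Ed = (dQ/dP)·(P/Q) ⇒ dQ/dP = Ed·Q/P = (-1.61)·3878/6.1 = -1023.5377…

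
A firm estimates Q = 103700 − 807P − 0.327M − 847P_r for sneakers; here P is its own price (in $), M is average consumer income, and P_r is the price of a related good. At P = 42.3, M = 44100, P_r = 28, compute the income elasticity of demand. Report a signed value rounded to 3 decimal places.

-0.459

At the given values, Q = 103700 − 807(42.3) − 0.327(44100) − 847(28) = 31427.2.
∂Q/∂M = -0.327.
E = (-0.327) × (44100/31427.2) = -0.45886…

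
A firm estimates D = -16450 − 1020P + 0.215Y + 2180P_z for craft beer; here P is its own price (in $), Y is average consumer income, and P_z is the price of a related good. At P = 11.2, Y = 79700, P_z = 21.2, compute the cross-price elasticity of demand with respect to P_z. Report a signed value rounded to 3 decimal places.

1.303

At the given values, D = -16450 − 1020(11.2) + 0.215(79700) + 2180(21.2) = 35477.5.
∂D/∂P_z = 2180.
E = (2180) × (21.2/35477.5) = 1.30268…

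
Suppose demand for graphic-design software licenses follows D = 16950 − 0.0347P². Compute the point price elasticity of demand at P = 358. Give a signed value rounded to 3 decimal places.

-0.711

dD/dP = −2·0.0347·P = -24.8452. At P = 358, D = 12502.7092.
Ed = (dD/dP)·(P/D) = (-24.8452) × (358/12502.7092) = -0.71141…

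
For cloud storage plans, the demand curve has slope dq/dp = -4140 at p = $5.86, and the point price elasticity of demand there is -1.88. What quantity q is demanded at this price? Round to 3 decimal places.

Ed = (dq/dp)·(p/q) ⇒ q = (dq/dp)·p/Ed = (-4140)·5.86/(-1.88) = 12904.46808…

12904.468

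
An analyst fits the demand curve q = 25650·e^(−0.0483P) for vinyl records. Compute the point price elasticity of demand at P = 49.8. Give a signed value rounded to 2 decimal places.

-2.41

dq/dP = −0.0483·q = -111.791. At P = 49.8, q = 2314.52.
Ed = (dq/dP)·(P/q) = (-111.791) × (49.8/2314.52) = -2.4053…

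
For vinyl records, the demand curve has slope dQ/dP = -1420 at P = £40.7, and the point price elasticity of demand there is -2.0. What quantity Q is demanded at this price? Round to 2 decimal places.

Ed = (dQ/dP)·(P/Q) ⇒ Q = (dQ/dP)·P/Ed = (-1420)·40.7/(-2.0) = 28897

28897.00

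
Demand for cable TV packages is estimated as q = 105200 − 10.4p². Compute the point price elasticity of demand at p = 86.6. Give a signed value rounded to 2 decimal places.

-5.73

dq/dp = −2·10.4·p = -1801.28. At p = 86.6, q = 27204.576.
Ed = (dq/dp)·(p/q) = (-1801.28) × (86.6/27204.576) = -5.7339…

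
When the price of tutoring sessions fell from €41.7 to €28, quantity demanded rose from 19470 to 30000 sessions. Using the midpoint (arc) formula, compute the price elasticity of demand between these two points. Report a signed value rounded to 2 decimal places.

%ΔQ = (30000 − 19470) / [(19470 + 30000)/2] = 10530/24735 = 0.425712…
%ΔP = (28 − 41.7) / [(41.7 + 28)/2] = -13.7/34.85 = -0.393113…
Arc Ed = %ΔQ / %ΔP = (10530/24735) / (-13.7/34.85) = -1.0829…

-1.08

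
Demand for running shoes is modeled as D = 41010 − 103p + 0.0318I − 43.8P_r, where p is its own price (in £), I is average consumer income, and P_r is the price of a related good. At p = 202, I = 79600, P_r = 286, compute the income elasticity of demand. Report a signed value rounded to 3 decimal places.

0.248

At the given values, D = 41010 − 103(202) + 0.0318(79600) − 43.8(286) = 10208.48.
∂D/∂I = 0.0318.
E = (0.0318) × (79600/10208.48) = 0.24795…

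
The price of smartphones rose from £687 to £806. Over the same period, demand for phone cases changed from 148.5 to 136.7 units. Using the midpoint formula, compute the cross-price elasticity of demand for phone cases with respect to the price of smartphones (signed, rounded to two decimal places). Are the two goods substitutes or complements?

%ΔQ_{phone cases} = (136.7 − 148.5)/avg = -11.8/142.6 = -0.082748…
%ΔP_{smartphones} = (806 − 687)/avg = 119/746.5 = 0.159410…
E_cross = (-11.8/142.6) / (119/746.5) = -0.5190…
E_cross < 0 ⇒ the goods are complements.

-0.52; complements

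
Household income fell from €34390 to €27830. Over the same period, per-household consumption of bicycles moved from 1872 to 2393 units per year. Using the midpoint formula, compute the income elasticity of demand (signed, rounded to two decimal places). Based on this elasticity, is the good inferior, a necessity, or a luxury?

%ΔQ = (2393 − 1872)/[( 1872 + 2393)/2] = 521/2132.5 = 0.244314…
%ΔIncome = (27830 − 34390)/[( 34390 + 27830)/2] = -6560/31110 = -0.210864…
E_income = (521/2132.5) / (-6560/31110) = -1.1586…
E_income < 0 ⇒ inferior good.

-1.16; inferior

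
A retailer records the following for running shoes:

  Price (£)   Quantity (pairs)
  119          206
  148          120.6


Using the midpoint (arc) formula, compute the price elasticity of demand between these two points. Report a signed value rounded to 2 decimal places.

-2.41

%ΔQ = (120.6 − 206) / [(206 + 120.6)/2] = -85.4/163.3 = -0.522963…
%ΔP = (148 − 119) / [(119 + 148)/2] = 29/133.5 = 0.217228…
Arc Ed = %ΔQ / %ΔP = (-85.4/163.3) / (29/133.5) = -2.4074…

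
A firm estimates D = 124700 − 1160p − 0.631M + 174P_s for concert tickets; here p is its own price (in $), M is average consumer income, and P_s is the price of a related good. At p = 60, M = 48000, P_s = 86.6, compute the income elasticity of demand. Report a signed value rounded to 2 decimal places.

-0.76

At the given values, D = 124700 − 1160(60) − 0.631(48000) + 174(86.6) = 39880.4.
∂D/∂M = -0.631.
E = (-0.631) × (48000/39880.4) = -0.7594…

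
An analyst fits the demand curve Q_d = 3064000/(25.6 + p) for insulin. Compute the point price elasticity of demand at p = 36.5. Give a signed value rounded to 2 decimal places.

dQ_d/dp = −3064000/(25.6 + p)² = -794.521. At p = 36.5, Q_d = 49339.8.
Ed = (dQ_d/dp)·(p/Q_d) = (-794.521) × (36.5/49339.8) = -0.5877…

-0.59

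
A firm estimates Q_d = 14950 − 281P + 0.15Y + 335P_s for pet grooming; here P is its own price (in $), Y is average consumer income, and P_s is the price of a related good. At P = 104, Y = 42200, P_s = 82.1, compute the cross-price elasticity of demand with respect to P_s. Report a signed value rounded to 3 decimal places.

1.406

At the given values, Q_d = 14950 − 281(104) + 0.15(42200) + 335(82.1) = 19559.5.
∂Q_d/∂P_s = 335.
E = (335) × (82.1/19559.5) = 1.40614…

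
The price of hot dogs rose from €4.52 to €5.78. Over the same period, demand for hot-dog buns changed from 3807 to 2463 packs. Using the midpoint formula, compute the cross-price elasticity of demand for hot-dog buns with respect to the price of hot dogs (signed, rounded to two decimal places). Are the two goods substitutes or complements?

%ΔQ_{hot-dog buns} = (2463 − 3807)/avg = -1344/3135 = -0.428708…
%ΔP_{hot dogs} = (5.78 − 4.52)/avg = 1.26/5.15 = 0.244660…
E_cross = (-1344/3135) / (1.26/5.15) = -1.7522…
E_cross < 0 ⇒ the goods are complements.

-1.75; complements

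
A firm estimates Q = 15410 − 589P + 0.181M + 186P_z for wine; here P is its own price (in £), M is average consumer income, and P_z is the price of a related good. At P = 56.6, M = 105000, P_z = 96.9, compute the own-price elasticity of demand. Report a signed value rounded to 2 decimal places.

-1.75

At the given values, Q = 15410 − 589(56.6) + 0.181(105000) + 186(96.9) = 19101.
∂Q/∂P = −589.
E = (-589) × (56.6/19101) = -1.7453…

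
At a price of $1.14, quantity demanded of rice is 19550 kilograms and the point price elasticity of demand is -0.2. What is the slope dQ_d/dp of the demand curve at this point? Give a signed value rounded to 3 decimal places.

Ed = (dQ_d/dp)·(p/Q_d) ⇒ dQ_d/dp = Ed·Q_d/p = (-0.2)·19550/1.14 = -3429.82456…

-3429.825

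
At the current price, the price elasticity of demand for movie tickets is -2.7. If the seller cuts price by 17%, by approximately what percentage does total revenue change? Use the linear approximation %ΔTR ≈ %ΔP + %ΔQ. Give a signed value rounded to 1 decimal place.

%ΔQ ≈ Ed × %ΔP = (-2.7) × (-17%) = +45.9000%
%ΔTR ≈ %ΔP + %ΔQ = (-17%) + (+45.9000%) = +28.9000%

+28.9%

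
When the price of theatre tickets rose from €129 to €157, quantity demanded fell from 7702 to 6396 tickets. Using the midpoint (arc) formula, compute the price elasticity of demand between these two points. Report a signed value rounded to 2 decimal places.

%ΔQ = (6396 − 7702) / [(7702 + 6396)/2] = -1306/7049 = -0.185274…
%ΔP = (157 − 129) / [(129 + 157)/2] = 28/143 = 0.195804…
Arc Ed = %ΔQ / %ΔP = (-1306/7049) / (28/143) = -0.9462…

-0.95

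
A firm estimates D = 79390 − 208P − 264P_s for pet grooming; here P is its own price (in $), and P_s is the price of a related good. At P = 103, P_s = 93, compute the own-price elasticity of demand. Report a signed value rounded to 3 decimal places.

At the given values, D = 79390 − 208(103) − 264(93) = 33414.
∂D/∂P = −208.
E = (-208) × (103/33414) = -0.64116…

-0.641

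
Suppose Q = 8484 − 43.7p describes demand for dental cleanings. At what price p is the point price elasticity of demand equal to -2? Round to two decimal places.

Ed = −43.7p/(8484 − 43.7p). Set this equal to -2:
43.7p = 2·(8484 − 43.7p) ⇒ 43.7p(1 + 2) = 2·8484
p = 2·8484 / (43.7·3) = 129.4279…

129.43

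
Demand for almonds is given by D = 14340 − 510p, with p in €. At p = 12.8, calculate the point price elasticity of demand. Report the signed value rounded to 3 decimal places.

-0.836

dD/dp = −510. At p = 12.8, D = 14340 − 510(12.8) = 7812.
Ed = (dD/dp)·(p/D) = −510 × (12.8/7812) = -0.83563…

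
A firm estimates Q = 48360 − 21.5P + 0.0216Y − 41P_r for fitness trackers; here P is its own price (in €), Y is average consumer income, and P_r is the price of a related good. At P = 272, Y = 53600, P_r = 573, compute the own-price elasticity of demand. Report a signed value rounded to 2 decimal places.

At the given values, Q = 48360 − 21.5(272) + 0.0216(53600) − 41(573) = 20176.76.
∂Q/∂P = −21.5.
E = (-21.5) × (272/20176.76) = -0.2898…

-0.29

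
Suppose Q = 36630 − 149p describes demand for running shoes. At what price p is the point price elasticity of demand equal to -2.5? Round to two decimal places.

Ed = −149p/(36630 − 149p). Set this equal to -2.5:
149p = 2.5·(36630 − 149p) ⇒ 149p(1 + 2.5) = 2.5·36630
p = 2.5·36630 / (149·3.5) = 175.5992…

175.60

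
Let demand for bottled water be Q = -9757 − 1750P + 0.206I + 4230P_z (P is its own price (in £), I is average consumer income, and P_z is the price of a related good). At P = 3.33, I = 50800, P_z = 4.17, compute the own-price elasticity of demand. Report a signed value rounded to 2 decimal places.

-0.47

At the given values, Q = -9757 − 1750(3.33) + 0.206(50800) + 4230(4.17) = 12519.4.
∂Q/∂P = −1750.
E = (-1750) × (3.33/12519.4) = -0.4654…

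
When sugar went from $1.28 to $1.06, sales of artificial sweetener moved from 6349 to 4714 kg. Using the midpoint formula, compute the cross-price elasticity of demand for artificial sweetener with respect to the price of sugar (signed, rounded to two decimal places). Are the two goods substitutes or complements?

1.57; substitutes

%ΔQ_{artificial sweetener} = (4714 − 6349)/avg = -1635/5531.5 = -0.295579…
%ΔP_{sugar} = (1.06 − 1.28)/avg = -0.22/1.17 = -0.188034…
E_cross = (-1635/5531.5) / (-0.22/1.17) = 1.5719…
E_cross > 0 ⇒ the goods are substitutes.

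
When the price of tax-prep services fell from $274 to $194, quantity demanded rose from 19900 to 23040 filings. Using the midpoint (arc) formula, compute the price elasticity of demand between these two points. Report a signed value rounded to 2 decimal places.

%ΔQ = (23040 − 19900) / [(19900 + 23040)/2] = 3140/21470 = 0.146250…
%ΔP = (194 − 274) / [(274 + 194)/2] = -80/234 = -0.341880…
Arc Ed = %ΔQ / %ΔP = (3140/21470) / (-80/234) = -0.4277…

-0.43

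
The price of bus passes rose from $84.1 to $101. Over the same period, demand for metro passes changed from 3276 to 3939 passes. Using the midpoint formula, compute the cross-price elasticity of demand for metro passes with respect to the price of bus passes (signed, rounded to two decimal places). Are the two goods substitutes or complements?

1.01; substitutes

%ΔQ_{metro passes} = (3939 − 3276)/avg = 663/3607.5 = 0.183783…
%ΔP_{bus passes} = (101 − 84.1)/avg = 16.9/92.55 = 0.182603…
E_cross = (663/3607.5) / (16.9/92.55) = 1.0064…
E_cross > 0 ⇒ the goods are substitutes.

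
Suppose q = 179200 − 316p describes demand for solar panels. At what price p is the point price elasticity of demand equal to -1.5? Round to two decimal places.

340.25

Ed = −316p/(179200 − 316p). Set this equal to -1.5:
316p = 1.5·(179200 − 316p) ⇒ 316p(1 + 1.5) = 1.5·179200
p = 1.5·179200 / (316·2.5) = 340.2531…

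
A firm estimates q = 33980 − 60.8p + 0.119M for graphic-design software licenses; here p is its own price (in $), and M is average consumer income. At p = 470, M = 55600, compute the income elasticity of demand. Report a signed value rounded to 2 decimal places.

0.55

At the given values, q = 33980 − 60.8(470) + 0.119(55600) = 12020.4.
∂q/∂M = 0.119.
E = (0.119) × (55600/12020.4) = 0.5504…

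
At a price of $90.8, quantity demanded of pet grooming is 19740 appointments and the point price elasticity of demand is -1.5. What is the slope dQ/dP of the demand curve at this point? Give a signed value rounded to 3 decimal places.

-326.101

Ed = (dQ/dP)·(P/Q) ⇒ dQ/dP = Ed·Q/P = (-1.5)·19740/90.8 = -326.10132…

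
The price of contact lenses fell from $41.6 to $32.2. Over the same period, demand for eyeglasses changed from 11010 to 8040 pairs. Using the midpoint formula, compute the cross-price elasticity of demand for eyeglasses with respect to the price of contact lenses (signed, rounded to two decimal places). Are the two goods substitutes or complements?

%ΔQ_{eyeglasses} = (8040 − 11010)/avg = -2970/9525 = -0.311811…
%ΔP_{contact lenses} = (32.2 − 41.6)/avg = -9.4/36.9 = -0.254742…
E_cross = (-2970/9525) / (-9.4/36.9) = 1.2240…
E_cross > 0 ⇒ the goods are substitutes.

1.22; substitutes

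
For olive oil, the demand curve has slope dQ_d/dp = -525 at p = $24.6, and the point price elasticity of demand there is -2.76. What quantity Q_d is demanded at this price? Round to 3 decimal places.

4679.348

Ed = (dQ_d/dp)·(p/Q_d) ⇒ Q_d = (dQ_d/dp)·p/Ed = (-525)·24.6/(-2.76) = 4679.34782…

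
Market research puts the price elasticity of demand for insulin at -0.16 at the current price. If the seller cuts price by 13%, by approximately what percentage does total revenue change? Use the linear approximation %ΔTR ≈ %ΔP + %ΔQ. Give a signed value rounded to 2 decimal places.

-10.92%

%ΔQ ≈ Ed × %ΔP = (-0.16) × (-13%) = +2.0800%
%ΔTR ≈ %ΔP + %ΔQ = (-13%) + (+2.0800%) = -10.9200%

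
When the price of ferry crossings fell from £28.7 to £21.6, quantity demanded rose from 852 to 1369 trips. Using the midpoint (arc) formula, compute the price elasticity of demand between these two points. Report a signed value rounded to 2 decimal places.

-1.65

%ΔQ = (1369 − 852) / [(852 + 1369)/2] = 517/1110.5 = 0.465556…
%ΔP = (21.6 − 28.7) / [(28.7 + 21.6)/2] = -7.1/25.15 = -0.282306…
Arc Ed = %ΔQ / %ΔP = (517/1110.5) / (-7.1/25.15) = -1.6491…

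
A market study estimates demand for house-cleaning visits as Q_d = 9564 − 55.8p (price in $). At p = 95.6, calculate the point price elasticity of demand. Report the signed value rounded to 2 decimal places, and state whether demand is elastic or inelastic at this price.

-1.26; elastic

dQ_d/dp = −55.8. At p = 95.6, Q_d = 9564 − 55.8(95.6) = 4229.52.
Ed = (dQ_d/dp)·(p/Q_d) = −55.8 × (95.6/4229.52) = -1.2612…
|Ed| = 1.26 > 1, so demand is elastic.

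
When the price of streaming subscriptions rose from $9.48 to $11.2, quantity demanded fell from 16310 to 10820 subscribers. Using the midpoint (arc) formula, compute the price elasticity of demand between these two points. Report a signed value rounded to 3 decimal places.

%ΔQ = (10820 − 16310) / [(16310 + 10820)/2] = -5490/13565 = -0.404718…
%ΔP = (11.2 − 9.48) / [(9.48 + 11.2)/2] = 1.72/10.34 = 0.166344…
Arc Ed = %ΔQ / %ΔP = (-5490/13565) / (1.72/10.34) = -2.43301…

-2.433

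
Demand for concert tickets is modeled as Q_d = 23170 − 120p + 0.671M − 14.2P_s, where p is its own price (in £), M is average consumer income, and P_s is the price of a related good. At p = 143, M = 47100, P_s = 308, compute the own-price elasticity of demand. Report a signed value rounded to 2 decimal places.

-0.52

At the given values, Q_d = 23170 − 120(143) + 0.671(47100) − 14.2(308) = 33240.5.
∂Q_d/∂p = −120.
E = (-120) × (143/33240.5) = -0.5162…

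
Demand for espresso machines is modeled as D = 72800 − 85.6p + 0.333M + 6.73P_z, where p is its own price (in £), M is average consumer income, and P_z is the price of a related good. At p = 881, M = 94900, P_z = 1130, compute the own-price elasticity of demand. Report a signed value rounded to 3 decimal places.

-2.061

At the given values, D = 72800 − 85.6(881) + 0.333(94900) + 6.73(1130) = 36593.
∂D/∂p = −85.6.
E = (-85.6) × (881/36593) = -2.06087…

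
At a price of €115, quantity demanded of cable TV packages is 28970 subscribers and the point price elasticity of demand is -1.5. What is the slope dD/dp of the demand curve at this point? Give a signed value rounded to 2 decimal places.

-377.87

Ed = (dD/dp)·(p/D) ⇒ dD/dp = Ed·D/p = (-1.5)·28970/115 = -377.8695…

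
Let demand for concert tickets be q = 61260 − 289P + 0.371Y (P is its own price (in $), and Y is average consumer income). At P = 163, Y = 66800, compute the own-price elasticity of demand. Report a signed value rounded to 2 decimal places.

-1.21

At the given values, q = 61260 − 289(163) + 0.371(66800) = 38935.8.
∂q/∂P = −289.
E = (-289) × (163/38935.8) = -1.2098…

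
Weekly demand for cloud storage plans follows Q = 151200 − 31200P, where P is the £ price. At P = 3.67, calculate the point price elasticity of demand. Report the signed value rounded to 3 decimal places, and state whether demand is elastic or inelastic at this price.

-3.120; elastic

dQ/dP = −31200. At P = 3.67, Q = 151200 − 31200(3.67) = 36696.
Ed = (dQ/dP)·(P/Q) = −31200 × (3.67/36696) = -3.12034…
|Ed| = 3.120 > 1, so demand is elastic.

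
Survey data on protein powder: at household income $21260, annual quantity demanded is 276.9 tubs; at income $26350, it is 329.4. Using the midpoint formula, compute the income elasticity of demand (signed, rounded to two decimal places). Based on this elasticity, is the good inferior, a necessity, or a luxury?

0.81; necessity

%ΔQ = (329.4 − 276.9)/[( 276.9 + 329.4)/2] = 52.5/303.15 = 0.173181…
%ΔIncome = (26350 − 21260)/[( 21260 + 26350)/2] = 5090/23805 = 0.213820…
E_income = (52.5/303.15) / (5090/23805) = 0.8099…
0 < E_income < 1 ⇒ normal good, necessity.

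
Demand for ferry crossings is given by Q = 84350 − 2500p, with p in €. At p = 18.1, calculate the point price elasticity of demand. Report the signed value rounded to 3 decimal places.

-1.157

dQ/dp = −2500. At p = 18.1, Q = 84350 − 2500(18.1) = 39100.
Ed = (dQ/dp)·(p/Q) = −2500 × (18.1/39100) = -1.15728…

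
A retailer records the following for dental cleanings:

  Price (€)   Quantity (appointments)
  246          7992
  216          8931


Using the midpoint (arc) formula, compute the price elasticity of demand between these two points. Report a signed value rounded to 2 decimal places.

%ΔQ = (8931 − 7992) / [(7992 + 8931)/2] = 939/8461.5 = 0.110973…
%ΔP = (216 − 246) / [(246 + 216)/2] = -30/231 = -0.129870…
Arc Ed = %ΔQ / %ΔP = (939/8461.5) / (-30/231) = -0.8544…

-0.85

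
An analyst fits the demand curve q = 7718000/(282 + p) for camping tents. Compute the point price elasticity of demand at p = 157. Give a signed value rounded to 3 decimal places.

dq/dp = −7718000/(282 + p)² = -40.0475. At p = 157, q = 17580.9.
Ed = (dq/dp)·(p/q) = (-40.0475) × (157/17580.9) = -0.35763…

-0.358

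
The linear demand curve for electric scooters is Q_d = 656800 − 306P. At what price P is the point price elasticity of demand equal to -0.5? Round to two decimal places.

715.47

Ed = −306P/(656800 − 306P). Set this equal to -0.5:
306P = 0.5·(656800 − 306P) ⇒ 306P(1 + 0.5) = 0.5·656800
P = 0.5·656800 / (306·1.5) = 715.4684…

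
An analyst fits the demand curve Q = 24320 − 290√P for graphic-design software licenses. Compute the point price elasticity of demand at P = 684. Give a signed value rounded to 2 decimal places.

dQ/dP = −290/(2√P) = -5.54421. At P = 684, Q = 16735.5.
Ed = (dQ/dP)·(P/Q) = (-5.54421) × (684/16735.5) = -0.2265…

-0.23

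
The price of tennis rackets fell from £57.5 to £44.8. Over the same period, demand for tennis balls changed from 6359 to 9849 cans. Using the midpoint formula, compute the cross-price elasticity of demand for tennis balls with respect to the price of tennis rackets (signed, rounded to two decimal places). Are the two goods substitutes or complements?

-1.73; complements

%ΔQ_{tennis balls} = (9849 − 6359)/avg = 3490/8104 = 0.430651…
%ΔP_{tennis rackets} = (44.8 − 57.5)/avg = -12.7/51.15 = -0.248289…
E_cross = (3490/8104) / (-12.7/51.15) = -1.7344…
E_cross < 0 ⇒ the goods are complements.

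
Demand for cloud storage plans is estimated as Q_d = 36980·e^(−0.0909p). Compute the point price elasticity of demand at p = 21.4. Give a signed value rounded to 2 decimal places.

-1.95

dQ_d/dp = −0.0909·Q_d = -480.524. At p = 21.4, Q_d = 5286.29.
Ed = (dQ_d/dp)·(p/Q_d) = (-480.524) × (21.4/5286.29) = -1.9452…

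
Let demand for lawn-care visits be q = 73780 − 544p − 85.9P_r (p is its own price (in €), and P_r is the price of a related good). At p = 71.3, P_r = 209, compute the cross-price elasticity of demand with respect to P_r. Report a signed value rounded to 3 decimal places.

At the given values, q = 73780 − 544(71.3) − 85.9(209) = 17039.7.
∂q/∂P_r = -85.9.
E = (-85.9) × (209/17039.7) = -1.05360…

-1.054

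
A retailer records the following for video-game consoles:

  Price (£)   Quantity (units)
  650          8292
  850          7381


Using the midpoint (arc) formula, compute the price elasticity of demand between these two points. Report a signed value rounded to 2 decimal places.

%ΔQ = (7381 − 8292) / [(8292 + 7381)/2] = -911/7836.5 = -0.116250…
%ΔP = (850 − 650) / [(650 + 850)/2] = 200/750 = 0.266666…
Arc Ed = %ΔQ / %ΔP = (-911/7836.5) / (200/750) = -0.4359…

-0.44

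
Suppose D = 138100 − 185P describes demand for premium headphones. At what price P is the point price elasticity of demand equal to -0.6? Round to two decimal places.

Ed = −185P/(138100 − 185P). Set this equal to -0.6:
185P = 0.6·(138100 − 185P) ⇒ 185P(1 + 0.6) = 0.6·138100
P = 0.6·138100 / (185·1.6) = 279.9324…

279.93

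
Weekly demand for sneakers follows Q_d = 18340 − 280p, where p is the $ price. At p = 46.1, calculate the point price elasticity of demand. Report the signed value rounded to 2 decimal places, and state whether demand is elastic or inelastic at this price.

dQ_d/dp = −280. At p = 46.1, Q_d = 18340 − 280(46.1) = 5432.
Ed = (dQ_d/dp)·(p/Q_d) = −280 × (46.1/5432) = -2.3762…
|Ed| = 2.38 > 1, so demand is elastic.

-2.38; elastic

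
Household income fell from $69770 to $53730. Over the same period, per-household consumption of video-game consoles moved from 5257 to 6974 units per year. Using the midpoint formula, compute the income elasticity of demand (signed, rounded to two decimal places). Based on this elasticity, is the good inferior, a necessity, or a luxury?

%ΔQ = (6974 − 5257)/[( 5257 + 6974)/2] = 1717/6115.5 = 0.280761…
%ΔIncome = (53730 − 69770)/[( 69770 + 53730)/2] = -16040/61750 = -0.259757…
E_income = (1717/6115.5) / (-16040/61750) = -1.0808…
E_income < 0 ⇒ inferior good.

-1.08; inferior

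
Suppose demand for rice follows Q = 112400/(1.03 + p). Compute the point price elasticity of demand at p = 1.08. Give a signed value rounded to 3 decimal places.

-0.512

dQ/dp = −112400/(1.03 + p)² = -25246.5. At p = 1.08, Q = 53270.1.
Ed = (dQ/dp)·(p/Q) = (-25246.5) × (1.08/53270.1) = -0.51184…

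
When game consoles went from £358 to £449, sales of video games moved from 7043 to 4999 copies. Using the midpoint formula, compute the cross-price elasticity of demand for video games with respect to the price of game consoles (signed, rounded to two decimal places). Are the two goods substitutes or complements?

%ΔQ_{video games} = (4999 − 7043)/avg = -2044/6021 = -0.339478…
%ΔP_{game consoles} = (449 − 358)/avg = 91/403.5 = 0.225526…
E_cross = (-2044/6021) / (91/403.5) = -1.5052…
E_cross < 0 ⇒ the goods are complements.

-1.51; complements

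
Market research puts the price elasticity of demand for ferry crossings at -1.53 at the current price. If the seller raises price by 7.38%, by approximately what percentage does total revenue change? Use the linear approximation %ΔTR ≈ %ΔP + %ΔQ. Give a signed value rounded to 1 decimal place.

%ΔQ ≈ Ed × %ΔP = (-1.53) × (+7.38%) = -11.2914%
%ΔTR ≈ %ΔP + %ΔQ = (+7.38%) + (-11.2914%) = -3.9114%

-3.9%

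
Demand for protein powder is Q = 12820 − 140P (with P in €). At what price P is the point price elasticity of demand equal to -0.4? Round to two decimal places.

26.16

Ed = −140P/(12820 − 140P). Set this equal to -0.4:
140P = 0.4·(12820 − 140P) ⇒ 140P(1 + 0.4) = 0.4·12820
P = 0.4·12820 / (140·1.4) = 26.1632…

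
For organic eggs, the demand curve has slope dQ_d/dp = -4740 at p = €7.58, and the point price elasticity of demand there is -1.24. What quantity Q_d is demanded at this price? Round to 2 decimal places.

Ed = (dQ_d/dp)·(p/Q_d) ⇒ Q_d = (dQ_d/dp)·p/Ed = (-4740)·7.58/(-1.24) = 28975.1612…

28975.16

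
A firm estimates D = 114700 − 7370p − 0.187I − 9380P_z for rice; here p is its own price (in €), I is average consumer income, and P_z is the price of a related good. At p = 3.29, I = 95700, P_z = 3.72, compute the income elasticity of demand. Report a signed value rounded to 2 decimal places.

-0.48

At the given values, D = 114700 − 7370(3.29) − 0.187(95700) − 9380(3.72) = 37663.2.
∂D/∂I = -0.187.
E = (-0.187) × (95700/37663.2) = -0.4751…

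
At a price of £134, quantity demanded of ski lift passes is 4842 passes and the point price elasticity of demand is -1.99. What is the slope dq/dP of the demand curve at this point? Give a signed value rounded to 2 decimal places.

Ed = (dq/dP)·(P/q) ⇒ dq/dP = Ed·q/P = (-1.99)·4842/134 = -71.9073…

-71.91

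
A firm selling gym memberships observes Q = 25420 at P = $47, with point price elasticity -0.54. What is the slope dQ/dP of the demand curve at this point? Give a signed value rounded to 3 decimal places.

Ed = (dQ/dP)·(P/Q) ⇒ dQ/dP = Ed·Q/P = (-0.54)·25420/47 = -292.05957…

-292.060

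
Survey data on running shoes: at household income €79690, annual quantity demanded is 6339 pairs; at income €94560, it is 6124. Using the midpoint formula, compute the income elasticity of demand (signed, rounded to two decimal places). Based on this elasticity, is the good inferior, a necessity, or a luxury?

%ΔQ = (6124 − 6339)/[( 6339 + 6124)/2] = -215/6231.5 = -0.034502…
%ΔIncome = (94560 − 79690)/[( 79690 + 94560)/2] = 14870/87125 = 0.170674…
E_income = (-215/6231.5) / (14870/87125) = -0.2021…
E_income < 0 ⇒ inferior good.

-0.20; inferior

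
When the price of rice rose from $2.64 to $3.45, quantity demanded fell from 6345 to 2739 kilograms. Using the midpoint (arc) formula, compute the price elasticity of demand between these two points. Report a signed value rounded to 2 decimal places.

%ΔQ = (2739 − 6345) / [(6345 + 2739)/2] = -3606/4542 = -0.793923…
%ΔP = (3.45 − 2.64) / [(2.64 + 3.45)/2] = 0.81/3.045 = 0.266009…
Arc Ed = %ΔQ / %ΔP = (-3606/4542) / (0.81/3.045) = -2.9845…

-2.98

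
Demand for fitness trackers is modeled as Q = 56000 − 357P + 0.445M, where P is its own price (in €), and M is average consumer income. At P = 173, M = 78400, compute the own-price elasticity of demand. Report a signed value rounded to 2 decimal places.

-2.12

At the given values, Q = 56000 − 357(173) + 0.445(78400) = 29127.
∂Q/∂P = −357.
E = (-357) × (173/29127) = -2.1204…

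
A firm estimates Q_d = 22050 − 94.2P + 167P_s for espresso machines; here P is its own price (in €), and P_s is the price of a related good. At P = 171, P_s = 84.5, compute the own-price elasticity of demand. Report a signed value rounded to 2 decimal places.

At the given values, Q_d = 22050 − 94.2(171) + 167(84.5) = 20053.3.
∂Q_d/∂P = −94.2.
E = (-94.2) × (171/20053.3) = -0.8032…

-0.80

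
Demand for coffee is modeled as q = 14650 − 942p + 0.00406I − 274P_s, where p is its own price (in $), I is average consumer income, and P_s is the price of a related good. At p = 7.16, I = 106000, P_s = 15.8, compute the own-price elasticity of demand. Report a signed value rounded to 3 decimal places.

-1.683

At the given values, q = 14650 − 942(7.16) + 0.00406(106000) − 274(15.8) = 4006.44.
∂q/∂p = −942.
E = (-942) × (7.16/4006.44) = -1.68346…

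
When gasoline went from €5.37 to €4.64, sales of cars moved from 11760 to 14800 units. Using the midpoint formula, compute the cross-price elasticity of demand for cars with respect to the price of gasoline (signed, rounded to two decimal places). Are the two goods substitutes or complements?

-1.57; complements

%ΔQ_{cars} = (14800 − 11760)/avg = 3040/13280 = 0.228915…
%ΔP_{gasoline} = (4.64 − 5.37)/avg = -0.73/5.005 = -0.145854…
E_cross = (3040/13280) / (-0.73/5.005) = -1.5694…
E_cross < 0 ⇒ the goods are complements.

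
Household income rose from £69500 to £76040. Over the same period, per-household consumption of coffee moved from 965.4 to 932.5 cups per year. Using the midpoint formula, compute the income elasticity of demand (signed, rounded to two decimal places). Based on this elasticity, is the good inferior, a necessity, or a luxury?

-0.39; inferior

%ΔQ = (932.5 − 965.4)/[( 965.4 + 932.5)/2] = -32.9/948.95 = -0.034669…
%ΔIncome = (76040 − 69500)/[( 69500 + 76040)/2] = 6540/72770 = 0.089872…
E_income = (-32.9/948.95) / (6540/72770) = -0.3857…
E_income < 0 ⇒ inferior good.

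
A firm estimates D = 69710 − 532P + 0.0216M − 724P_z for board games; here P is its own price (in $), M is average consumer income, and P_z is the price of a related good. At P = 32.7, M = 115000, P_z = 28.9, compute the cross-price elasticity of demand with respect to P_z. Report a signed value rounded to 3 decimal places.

-0.618

At the given values, D = 69710 − 532(32.7) + 0.0216(115000) − 724(28.9) = 33874.
∂D/∂P_z = -724.
E = (-724) × (28.9/33874) = -0.61768…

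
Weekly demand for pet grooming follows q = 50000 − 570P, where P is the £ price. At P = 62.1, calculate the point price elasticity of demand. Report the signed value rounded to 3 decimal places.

dq/dP = −570. At P = 62.1, q = 50000 − 570(62.1) = 14603.
Ed = (dq/dP)·(P/q) = −570 × (62.1/14603) = -2.42395…

-2.424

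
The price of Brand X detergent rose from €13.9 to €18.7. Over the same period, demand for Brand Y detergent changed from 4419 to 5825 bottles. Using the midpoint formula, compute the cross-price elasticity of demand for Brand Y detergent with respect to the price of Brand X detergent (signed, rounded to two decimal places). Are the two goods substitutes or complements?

0.93; substitutes

%ΔQ_{Brand Y detergent} = (5825 − 4419)/avg = 1406/5122 = 0.274502…
%ΔP_{Brand X detergent} = (18.7 − 13.9)/avg = 4.8/16.3 = 0.294478…
E_cross = (1406/5122) / (4.8/16.3) = 0.9321…
E_cross > 0 ⇒ the goods are substitutes.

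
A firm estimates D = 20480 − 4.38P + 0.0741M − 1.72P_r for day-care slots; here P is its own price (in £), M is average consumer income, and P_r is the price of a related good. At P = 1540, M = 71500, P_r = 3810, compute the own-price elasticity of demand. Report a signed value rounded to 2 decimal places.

-0.54

At the given values, D = 20480 − 4.38(1540) + 0.0741(71500) − 1.72(3810) = 12479.75.
∂D/∂P = −4.38.
E = (-4.38) × (1540/12479.75) = -0.5404…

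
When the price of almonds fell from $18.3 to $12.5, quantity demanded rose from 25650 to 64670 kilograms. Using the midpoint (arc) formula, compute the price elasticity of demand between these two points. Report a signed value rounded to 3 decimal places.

%ΔQ = (64670 − 25650) / [(25650 + 64670)/2] = 39020/45160 = 0.864038…
%ΔP = (12.5 − 18.3) / [(18.3 + 12.5)/2] = -5.8/15.4 = -0.376623…
Arc Ed = %ΔQ / %ΔP = (39020/45160) / (-5.8/15.4) = -2.29417…

-2.294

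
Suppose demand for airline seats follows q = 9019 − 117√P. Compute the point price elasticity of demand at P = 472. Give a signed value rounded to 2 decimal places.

-0.20

dq/dP = −117/(2√P) = -2.69268. At P = 472, q = 6477.11.
Ed = (dq/dP)·(P/q) = (-2.69268) × (472/6477.11) = -0.1962…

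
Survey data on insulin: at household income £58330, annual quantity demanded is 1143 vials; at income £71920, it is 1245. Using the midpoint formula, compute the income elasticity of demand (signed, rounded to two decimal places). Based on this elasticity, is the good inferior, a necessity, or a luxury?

0.41; necessity

%ΔQ = (1245 − 1143)/[( 1143 + 1245)/2] = 102/1194 = 0.085427…
%ΔIncome = (71920 − 58330)/[( 58330 + 71920)/2] = 13590/65125 = 0.208675…
E_income = (102/1194) / (13590/65125) = 0.4093…
0 < E_income < 1 ⇒ normal good, necessity.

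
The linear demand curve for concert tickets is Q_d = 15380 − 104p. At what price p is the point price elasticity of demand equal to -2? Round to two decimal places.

98.59

Ed = −104p/(15380 − 104p). Set this equal to -2:
104p = 2·(15380 − 104p) ⇒ 104p(1 + 2) = 2·15380
p = 2·15380 / (104·3) = 98.5897…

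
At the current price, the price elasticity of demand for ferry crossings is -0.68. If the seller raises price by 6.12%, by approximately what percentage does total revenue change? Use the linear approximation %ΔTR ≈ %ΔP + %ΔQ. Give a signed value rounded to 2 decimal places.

+1.96%

%ΔQ ≈ Ed × %ΔP = (-0.68) × (+6.12%) = -4.1616%
%ΔTR ≈ %ΔP + %ΔQ = (+6.12%) + (-4.1616%) = +1.9584%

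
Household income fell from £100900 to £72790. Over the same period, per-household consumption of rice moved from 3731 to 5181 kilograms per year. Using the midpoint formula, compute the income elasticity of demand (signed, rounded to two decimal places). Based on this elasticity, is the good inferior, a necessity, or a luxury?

-1.01; inferior

%ΔQ = (5181 − 3731)/[( 3731 + 5181)/2] = 1450/4456 = 0.325403…
%ΔIncome = (72790 − 100900)/[( 100900 + 72790)/2] = -28110/86845 = -0.323680…
E_income = (1450/4456) / (-28110/86845) = -1.0053…
E_income < 0 ⇒ inferior good.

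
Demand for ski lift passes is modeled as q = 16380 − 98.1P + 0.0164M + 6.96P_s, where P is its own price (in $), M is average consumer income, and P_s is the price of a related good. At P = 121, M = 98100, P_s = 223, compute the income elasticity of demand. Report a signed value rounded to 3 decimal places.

At the given values, q = 16380 − 98.1(121) + 0.0164(98100) + 6.96(223) = 7670.82.
∂q/∂M = 0.0164.
E = (0.0164) × (98100/7670.82) = 0.20973…

0.210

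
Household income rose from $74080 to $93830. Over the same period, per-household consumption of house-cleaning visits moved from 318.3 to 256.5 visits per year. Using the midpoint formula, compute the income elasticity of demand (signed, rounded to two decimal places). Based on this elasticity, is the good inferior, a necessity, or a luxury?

%ΔQ = (256.5 − 318.3)/[( 318.3 + 256.5)/2] = -61.8/287.4 = -0.215031…
%ΔIncome = (93830 − 74080)/[( 74080 + 93830)/2] = 19750/83955 = 0.235245…
E_income = (-61.8/287.4) / (19750/83955) = -0.9140…
E_income < 0 ⇒ inferior good.

-0.91; inferior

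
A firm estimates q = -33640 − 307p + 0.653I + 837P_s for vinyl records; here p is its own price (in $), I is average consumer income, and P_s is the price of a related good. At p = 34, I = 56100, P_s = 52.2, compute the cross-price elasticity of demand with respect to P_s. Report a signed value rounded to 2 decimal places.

At the given values, q = -33640 − 307(34) + 0.653(56100) + 837(52.2) = 36246.7.
∂q/∂P_s = 837.
E = (837) × (52.2/36246.7) = 1.2053…

1.21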